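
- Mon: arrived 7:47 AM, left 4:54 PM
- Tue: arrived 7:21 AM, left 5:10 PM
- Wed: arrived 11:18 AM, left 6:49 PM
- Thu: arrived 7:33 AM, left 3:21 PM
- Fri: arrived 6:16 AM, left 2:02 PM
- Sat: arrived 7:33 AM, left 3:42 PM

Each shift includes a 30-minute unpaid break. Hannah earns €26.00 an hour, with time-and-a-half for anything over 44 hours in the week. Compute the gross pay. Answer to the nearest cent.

Mon: 7:47 AM–4:54 PM = 9 h 7 min; less 30 min break → 8 h 37 min
Tue: 7:21 AM–5:10 PM = 9 h 49 min; less 30 min break → 9 h 19 min
Wed: 11:18 AM–6:49 PM = 7 h 31 min; less 30 min break → 7 h 1 min
Thu: 7:33 AM–3:21 PM = 7 h 48 min; less 30 min break → 7 h 18 min
Fri: 6:16 AM–2:02 PM = 7 h 46 min; less 30 min break → 7 h 16 min
Sat: 7:33 AM–3:42 PM = 8 h 9 min; less 30 min break → 7 h 39 min
Total worked: 47 h 10 min = 2830 min.
Regular 44 h 0 min = 2640 min at €26.00/h; overtime 3 h 10 min = 190 min at €39.00/h.
Pay = (2640 × €26.00 + 190 × €39.00) ÷ 60 = €1267.50.

€1267.50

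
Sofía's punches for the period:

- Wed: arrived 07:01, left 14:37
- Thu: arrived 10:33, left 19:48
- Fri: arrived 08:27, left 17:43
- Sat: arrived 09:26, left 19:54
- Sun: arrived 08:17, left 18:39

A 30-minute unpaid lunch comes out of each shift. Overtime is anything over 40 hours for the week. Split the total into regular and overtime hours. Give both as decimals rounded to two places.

Wed: 07:01–14:37 = 7 h 36 min; less 30 min break → 7 h 6 min
Thu: 10:33–19:48 = 9 h 15 min; less 30 min break → 8 h 45 min
Fri: 08:27–17:43 = 9 h 16 min; less 30 min break → 8 h 46 min
Sat: 09:26–19:54 = 10 h 28 min; less 30 min break → 9 h 58 min
Sun: 08:17–18:39 = 10 h 22 min; less 30 min break → 9 h 52 min
Total worked: 44 h 27 min = 44.45 h.
Threshold 40 h → overtime 4 h 27 min, regular 40 h 0 min.

Regular 40.00 hours, overtime 4.45 hours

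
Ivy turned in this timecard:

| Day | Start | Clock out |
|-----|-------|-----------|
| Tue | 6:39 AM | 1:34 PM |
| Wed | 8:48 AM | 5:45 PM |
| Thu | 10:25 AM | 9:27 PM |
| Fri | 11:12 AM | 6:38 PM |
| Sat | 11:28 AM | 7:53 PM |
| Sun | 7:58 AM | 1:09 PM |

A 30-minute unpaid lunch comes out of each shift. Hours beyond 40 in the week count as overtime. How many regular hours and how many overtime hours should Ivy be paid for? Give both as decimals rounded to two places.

Regular 40.00 hours, overtime 4.93 hours

Tue: 6:39 AM–1:34 PM = 6 h 55 min; less 30 min break → 6 h 25 min
Wed: 8:48 AM–5:45 PM = 8 h 57 min; less 30 min break → 8 h 27 min
Thu: 10:25 AM–9:27 PM = 11 h 2 min; less 30 min break → 10 h 32 min
Fri: 11:12 AM–6:38 PM = 7 h 26 min; less 30 min break → 6 h 56 min
Sat: 11:28 AM–7:53 PM = 8 h 25 min; less 30 min break → 7 h 55 min
Sun: 7:58 AM–1:09 PM = 5 h 11 min; less 30 min break → 4 h 41 min
Total worked: 44 h 56 min = 44.93 h.
Threshold 40 h → overtime 4 h 56 min, regular 40 h 0 min.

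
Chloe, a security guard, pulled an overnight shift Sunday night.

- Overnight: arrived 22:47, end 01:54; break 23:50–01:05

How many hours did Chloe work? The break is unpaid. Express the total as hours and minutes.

1 h 52 min

Overnight: 22:47 → midnight = 1 h 13 min; midnight → 01:54 = 1 h 54 min; span 3 h 7 min; less 75 min break → 1 h 52 min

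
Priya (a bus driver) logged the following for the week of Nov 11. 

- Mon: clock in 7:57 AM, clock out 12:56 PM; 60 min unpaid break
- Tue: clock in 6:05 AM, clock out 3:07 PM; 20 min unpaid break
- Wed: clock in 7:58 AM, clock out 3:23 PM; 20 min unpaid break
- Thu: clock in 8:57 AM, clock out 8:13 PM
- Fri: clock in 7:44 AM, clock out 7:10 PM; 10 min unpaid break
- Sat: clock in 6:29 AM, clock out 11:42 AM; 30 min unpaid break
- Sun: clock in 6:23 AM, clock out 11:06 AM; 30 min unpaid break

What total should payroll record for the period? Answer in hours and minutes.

51 h 14 min

Mon: 7:57 AM–12:56 PM = 4 h 59 min; less 60 min break → 3 h 59 min
Tue: 6:05 AM–3:07 PM = 9 h 2 min; less 20 min break → 8 h 42 min
Wed: 7:58 AM–3:23 PM = 7 h 25 min; less 20 min break → 7 h 5 min
Thu: 8:57 AM–8:13 PM = 11 h 16 min
Fri: 7:44 AM–7:10 PM = 11 h 26 min; less 10 min break → 11 h 16 min
Sat: 6:29 AM–11:42 AM = 5 h 13 min; less 30 min break → 4 h 43 min
Sun: 6:23 AM–11:06 AM = 4 h 43 min; less 30 min break → 4 h 13 min
Total: 3 h 59 min + 8 h 42 min + 7 h 5 min + 11 h 16 min + 11 h 16 min + 4 h 43 min + 4 h 13 min = 51 h 14 min.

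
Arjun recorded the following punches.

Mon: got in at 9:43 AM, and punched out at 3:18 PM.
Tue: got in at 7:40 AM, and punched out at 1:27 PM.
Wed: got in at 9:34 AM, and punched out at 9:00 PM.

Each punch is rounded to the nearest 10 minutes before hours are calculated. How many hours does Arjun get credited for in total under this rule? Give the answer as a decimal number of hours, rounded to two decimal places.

Mon: in 9:43 AM→9:40 AM, out 3:18 PM→3:20 PM; 5 h 40 min
Tue: in 7:40 AM→7:40 AM, out 1:27 PM→1:30 PM; 5 h 50 min
Wed: in 9:34 AM→9:30 AM, out 9:00 PM→9:00 PM; 11 h 30 min
Total credited: 23 h 0 min.

23.00 hours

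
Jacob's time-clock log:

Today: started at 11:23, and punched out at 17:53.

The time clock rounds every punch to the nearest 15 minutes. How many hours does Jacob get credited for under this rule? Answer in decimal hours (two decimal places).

Today: in 11:23→11:30, out 17:53→18:00; 6 h 30 min

6.50 hours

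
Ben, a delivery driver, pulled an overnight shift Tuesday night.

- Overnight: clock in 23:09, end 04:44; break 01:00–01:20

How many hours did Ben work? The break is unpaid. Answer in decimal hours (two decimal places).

5.25 hours

Overnight: 23:09 → midnight = 0 h 51 min; midnight → 04:44 = 4 h 44 min; span 5 h 35 min; less 20 min break → 5 h 15 min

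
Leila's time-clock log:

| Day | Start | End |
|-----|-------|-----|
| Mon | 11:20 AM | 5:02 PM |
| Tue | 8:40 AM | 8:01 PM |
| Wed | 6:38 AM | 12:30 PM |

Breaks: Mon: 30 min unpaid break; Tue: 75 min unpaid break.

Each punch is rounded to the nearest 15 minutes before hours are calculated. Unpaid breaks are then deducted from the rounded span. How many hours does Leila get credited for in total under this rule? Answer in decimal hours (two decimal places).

Mon: in 11:20 AM→11:15 AM, out 5:02 PM→5:00 PM; 5 h 45 min − 30 min = 5 h 15 min
Tue: in 8:40 AM→8:45 AM, out 8:01 PM→8:00 PM; 11 h 15 min − 75 min = 10 h 0 min
Wed: in 6:38 AM→6:45 AM, out 12:30 PM→12:30 PM; 5 h 45 min
Total credited: 21 h 0 min.

21.00 hours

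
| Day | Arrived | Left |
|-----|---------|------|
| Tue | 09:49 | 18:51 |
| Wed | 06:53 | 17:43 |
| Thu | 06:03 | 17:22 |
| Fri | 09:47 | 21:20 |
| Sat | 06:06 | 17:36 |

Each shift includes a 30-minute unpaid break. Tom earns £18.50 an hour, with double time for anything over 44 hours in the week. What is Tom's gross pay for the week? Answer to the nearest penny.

£1100.13

Tue: 09:49–18:51 = 9 h 2 min; less 30 min break → 8 h 32 min
Wed: 06:53–17:43 = 10 h 50 min; less 30 min break → 10 h 20 min
Thu: 06:03–17:22 = 11 h 19 min; less 30 min break → 10 h 49 min
Fri: 09:47–21:20 = 11 h 33 min; less 30 min break → 11 h 3 min
Sat: 06:06–17:36 = 11 h 30 min; less 30 min break → 11 h 0 min
Total worked: 51 h 44 min = 3104 min.
Regular 44 h 0 min = 2640 min at £18.50/h; overtime 7 h 44 min = 464 min at £37.00/h.
Pay = (2640 × £18.50 + 464 × £37.00) ÷ 60 = £1100.13.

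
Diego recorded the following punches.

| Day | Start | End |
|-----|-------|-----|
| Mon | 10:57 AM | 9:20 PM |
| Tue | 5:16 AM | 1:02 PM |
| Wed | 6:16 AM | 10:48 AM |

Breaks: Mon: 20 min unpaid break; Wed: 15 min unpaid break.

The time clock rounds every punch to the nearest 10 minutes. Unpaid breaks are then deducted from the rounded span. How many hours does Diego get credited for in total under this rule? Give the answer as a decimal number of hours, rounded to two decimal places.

Mon: in 10:57 AM→11:00 AM, out 9:20 PM→9:20 PM; 10 h 20 min − 20 min = 10 h 0 min
Tue: in 5:16 AM→5:20 AM, out 1:02 PM→1:00 PM; 7 h 40 min
Wed: in 6:16 AM→6:20 AM, out 10:48 AM→10:50 AM; 4 h 30 min − 15 min = 4 h 15 min
Total credited: 21 h 55 min.

21.92 hours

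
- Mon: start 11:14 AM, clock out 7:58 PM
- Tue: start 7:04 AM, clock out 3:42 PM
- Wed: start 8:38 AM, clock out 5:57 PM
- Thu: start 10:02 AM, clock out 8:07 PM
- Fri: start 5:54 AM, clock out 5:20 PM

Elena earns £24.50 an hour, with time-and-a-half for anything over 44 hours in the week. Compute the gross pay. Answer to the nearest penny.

£1232.35

Mon: 11:14 AM–7:58 PM = 8 h 44 min
Tue: 7:04 AM–3:42 PM = 8 h 38 min
Wed: 8:38 AM–5:57 PM = 9 h 19 min
Thu: 10:02 AM–8:07 PM = 10 h 5 min
Fri: 5:54 AM–5:20 PM = 11 h 26 min
Total worked: 48 h 12 min = 2892 min.
Regular 44 h 0 min = 2640 min at £24.50/h; overtime 4 h 12 min = 252 min at £36.75/h.
Pay = (2640 × £24.50 + 252 × £36.75) ÷ 60 = £1232.35.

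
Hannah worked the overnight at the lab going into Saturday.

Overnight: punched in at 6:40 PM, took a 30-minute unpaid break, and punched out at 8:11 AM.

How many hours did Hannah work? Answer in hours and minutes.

Overnight: 6:40 PM → midnight = 5 h 20 min; midnight → 8:11 AM = 8 h 11 min; span 13 h 31 min; less 30 min break → 13 h 1 min

13 h 1 min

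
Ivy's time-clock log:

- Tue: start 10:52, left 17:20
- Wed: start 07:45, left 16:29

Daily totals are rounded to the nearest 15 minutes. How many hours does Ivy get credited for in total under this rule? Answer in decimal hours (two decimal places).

15.25 hours

Tue: 10:52–17:20 = 6 h 28 min → rounds to 6 h 30 min
Wed: 07:45–16:29 = 8 h 44 min → rounds to 8 h 45 min
Total credited: 15 h 15 min.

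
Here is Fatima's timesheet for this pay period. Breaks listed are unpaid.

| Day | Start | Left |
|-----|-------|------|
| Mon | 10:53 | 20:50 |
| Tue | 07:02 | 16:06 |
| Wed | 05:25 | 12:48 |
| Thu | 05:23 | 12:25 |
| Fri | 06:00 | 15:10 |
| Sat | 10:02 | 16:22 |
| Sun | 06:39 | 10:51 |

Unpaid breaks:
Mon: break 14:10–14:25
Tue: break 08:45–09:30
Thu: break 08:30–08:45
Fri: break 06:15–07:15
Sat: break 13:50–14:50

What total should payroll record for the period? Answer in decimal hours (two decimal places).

Mon: 10:53–20:50 = 9 h 57 min; less 15 min break → 9 h 42 min
Tue: 07:02–16:06 = 9 h 4 min; less 45 min break → 8 h 19 min
Wed: 05:25–12:48 = 7 h 23 min
Thu: 05:23–12:25 = 7 h 2 min; less 15 min break → 6 h 47 min
Fri: 06:00–15:10 = 9 h 10 min; less 60 min break → 8 h 10 min
Sat: 10:02–16:22 = 6 h 20 min; less 60 min break → 5 h 20 min
Sun: 06:39–10:51 = 4 h 12 min
Total: 9 h 42 min + 8 h 19 min + 7 h 23 min + 6 h 47 min + 8 h 10 min + 5 h 20 min + 4 h 12 min = 49 h 53 min.

49.88 hours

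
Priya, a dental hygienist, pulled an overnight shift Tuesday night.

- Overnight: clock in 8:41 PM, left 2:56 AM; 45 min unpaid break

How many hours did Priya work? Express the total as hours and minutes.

5 h 30 min

Overnight: 8:41 PM → midnight = 3 h 19 min; midnight → 2:56 AM = 2 h 56 min; span 6 h 15 min; less 45 min break → 5 h 30 min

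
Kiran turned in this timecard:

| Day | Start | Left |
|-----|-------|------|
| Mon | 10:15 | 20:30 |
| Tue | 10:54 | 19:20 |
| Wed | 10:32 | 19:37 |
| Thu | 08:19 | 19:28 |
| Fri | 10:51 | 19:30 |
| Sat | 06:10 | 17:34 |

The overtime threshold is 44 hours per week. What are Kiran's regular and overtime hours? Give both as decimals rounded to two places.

Mon: 10:15–20:30 = 10 h 15 min
Tue: 10:54–19:20 = 8 h 26 min
Wed: 10:32–19:37 = 9 h 5 min
Thu: 08:19–19:28 = 11 h 9 min
Fri: 10:51–19:30 = 8 h 39 min
Sat: 06:10–17:34 = 11 h 24 min
Total worked: 58 h 58 min = 58.97 h.
Threshold 44 h → overtime 14 h 58 min, regular 44 h 0 min.

Regular 44.00 hours, overtime 14.97 hours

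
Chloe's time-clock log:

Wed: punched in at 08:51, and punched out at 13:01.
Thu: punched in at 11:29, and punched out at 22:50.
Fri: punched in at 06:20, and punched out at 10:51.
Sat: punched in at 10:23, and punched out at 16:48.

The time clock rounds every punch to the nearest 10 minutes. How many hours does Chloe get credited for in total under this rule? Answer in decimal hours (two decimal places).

26.50 hours

Wed: in 08:51→08:50, out 13:01→13:00; 4 h 10 min
Thu: in 11:29→11:30, out 22:50→22:50; 11 h 20 min
Fri: in 06:20→06:20, out 10:51→10:50; 4 h 30 min
Sat: in 10:23→10:20, out 16:48→16:50; 6 h 30 min
Total credited: 26 h 30 min.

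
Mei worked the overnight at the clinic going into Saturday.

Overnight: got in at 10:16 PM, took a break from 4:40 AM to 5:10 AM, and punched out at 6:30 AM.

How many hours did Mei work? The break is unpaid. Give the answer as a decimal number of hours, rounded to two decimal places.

Overnight: 10:16 PM → midnight = 1 h 44 min; midnight → 6:30 AM = 6 h 30 min; span 8 h 14 min; less 30 min break → 7 h 44 min

7.73 hours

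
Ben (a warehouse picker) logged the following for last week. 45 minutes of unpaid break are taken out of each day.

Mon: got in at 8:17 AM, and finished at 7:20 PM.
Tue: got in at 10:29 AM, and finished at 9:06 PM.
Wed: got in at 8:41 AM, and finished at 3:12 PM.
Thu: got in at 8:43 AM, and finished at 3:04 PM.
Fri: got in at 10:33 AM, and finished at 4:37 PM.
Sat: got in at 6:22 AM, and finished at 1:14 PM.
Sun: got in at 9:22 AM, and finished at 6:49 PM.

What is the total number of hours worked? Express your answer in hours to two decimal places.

51.67 hours

Mon: 8:17 AM–7:20 PM = 11 h 3 min; less 45 min break → 10 h 18 min
Tue: 10:29 AM–9:06 PM = 10 h 37 min; less 45 min break → 9 h 52 min
Wed: 8:41 AM–3:12 PM = 6 h 31 min; less 45 min break → 5 h 46 min
Thu: 8:43 AM–3:04 PM = 6 h 21 min; less 45 min break → 5 h 36 min
Fri: 10:33 AM–4:37 PM = 6 h 4 min; less 45 min break → 5 h 19 min
Sat: 6:22 AM–1:14 PM = 6 h 52 min; less 45 min break → 6 h 7 min
Sun: 9:22 AM–6:49 PM = 9 h 27 min; less 45 min break → 8 h 42 min
Total: 10 h 18 min + 9 h 52 min + 5 h 46 min + 5 h 36 min + 5 h 19 min + 6 h 7 min + 8 h 42 min = 51 h 40 min.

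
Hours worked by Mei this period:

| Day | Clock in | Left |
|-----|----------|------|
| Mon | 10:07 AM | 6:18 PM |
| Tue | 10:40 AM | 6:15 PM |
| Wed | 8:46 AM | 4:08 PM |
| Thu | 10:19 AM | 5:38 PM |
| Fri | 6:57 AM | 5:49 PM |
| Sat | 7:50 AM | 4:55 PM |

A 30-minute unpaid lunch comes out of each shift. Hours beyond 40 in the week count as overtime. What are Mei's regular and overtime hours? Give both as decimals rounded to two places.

Regular 40.00 hours, overtime 7.40 hours

Mon: 10:07 AM–6:18 PM = 8 h 11 min; less 30 min break → 7 h 41 min
Tue: 10:40 AM–6:15 PM = 7 h 35 min; less 30 min break → 7 h 5 min
Wed: 8:46 AM–4:08 PM = 7 h 22 min; less 30 min break → 6 h 52 min
Thu: 10:19 AM–5:38 PM = 7 h 19 min; less 30 min break → 6 h 49 min
Fri: 6:57 AM–5:49 PM = 10 h 52 min; less 30 min break → 10 h 22 min
Sat: 7:50 AM–4:55 PM = 9 h 5 min; less 30 min break → 8 h 35 min
Total worked: 47 h 24 min = 47.40 h.
Threshold 40 h → overtime 7 h 24 min, regular 40 h 0 min.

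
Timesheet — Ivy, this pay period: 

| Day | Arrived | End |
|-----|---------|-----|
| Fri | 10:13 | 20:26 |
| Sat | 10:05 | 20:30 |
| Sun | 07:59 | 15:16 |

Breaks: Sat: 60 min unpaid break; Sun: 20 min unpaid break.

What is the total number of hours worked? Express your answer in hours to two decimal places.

Fri: 10:13–20:26 = 10 h 13 min
Sat: 10:05–20:30 = 10 h 25 min; less 60 min break → 9 h 25 min
Sun: 07:59–15:16 = 7 h 17 min; less 20 min break → 6 h 57 min
Total: 10 h 13 min + 9 h 25 min + 6 h 57 min = 26 h 35 min.

26.58 hours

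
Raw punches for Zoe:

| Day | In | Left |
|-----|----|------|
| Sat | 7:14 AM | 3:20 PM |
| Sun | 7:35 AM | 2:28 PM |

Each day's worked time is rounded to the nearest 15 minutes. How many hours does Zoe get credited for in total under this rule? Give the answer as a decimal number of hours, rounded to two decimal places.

15.00 hours

Sat: 7:14 AM–3:20 PM = 8 h 6 min → rounds to 8 h 0 min
Sun: 7:35 AM–2:28 PM = 6 h 53 min → rounds to 7 h 0 min
Total credited: 15 h 0 min.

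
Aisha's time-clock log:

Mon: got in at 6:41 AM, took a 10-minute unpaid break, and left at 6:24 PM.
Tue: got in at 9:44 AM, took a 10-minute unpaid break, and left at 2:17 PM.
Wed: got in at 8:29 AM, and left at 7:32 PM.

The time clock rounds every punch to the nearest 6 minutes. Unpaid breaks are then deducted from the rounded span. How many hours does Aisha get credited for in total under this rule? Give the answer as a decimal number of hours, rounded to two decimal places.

Mon: in 6:41 AM→6:42 AM, out 6:24 PM→6:24 PM; 11 h 42 min − 10 min = 11 h 32 min
Tue: in 9:44 AM→9:42 AM, out 2:17 PM→2:18 PM; 4 h 36 min − 10 min = 4 h 26 min
Wed: in 8:29 AM→8:30 AM, out 7:32 PM→7:30 PM; 11 h 0 min
Total credited: 26 h 58 min.

26.97 hours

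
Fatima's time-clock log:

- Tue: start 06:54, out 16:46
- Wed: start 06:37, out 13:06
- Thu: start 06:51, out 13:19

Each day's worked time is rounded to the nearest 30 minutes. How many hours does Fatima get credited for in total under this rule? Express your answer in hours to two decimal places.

23.00 hours

Tue: 06:54–16:46 = 9 h 52 min → rounds to 10 h 0 min
Wed: 06:37–13:06 = 6 h 29 min → rounds to 6 h 30 min
Thu: 06:51–13:19 = 6 h 28 min → rounds to 6 h 30 min
Total credited: 23 h 0 min.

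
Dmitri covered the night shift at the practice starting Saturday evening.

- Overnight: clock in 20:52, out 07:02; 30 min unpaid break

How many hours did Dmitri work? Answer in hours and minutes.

Overnight: 20:52 → midnight = 3 h 8 min; midnight → 07:02 = 7 h 2 min; span 10 h 10 min; less 30 min break → 9 h 40 min

9 h 40 min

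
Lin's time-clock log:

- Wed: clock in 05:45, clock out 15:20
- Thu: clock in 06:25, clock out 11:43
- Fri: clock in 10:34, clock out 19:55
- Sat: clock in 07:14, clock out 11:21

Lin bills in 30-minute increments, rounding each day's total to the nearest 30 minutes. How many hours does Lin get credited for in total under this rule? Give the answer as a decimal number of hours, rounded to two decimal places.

28.50 hours

Wed: 05:45–15:20 = 9 h 35 min → rounds to 9 h 30 min
Thu: 06:25–11:43 = 5 h 18 min → rounds to 5 h 30 min
Fri: 10:34–19:55 = 9 h 21 min → rounds to 9 h 30 min
Sat: 07:14–11:21 = 4 h 7 min → rounds to 4 h 0 min
Total credited: 28 h 30 min.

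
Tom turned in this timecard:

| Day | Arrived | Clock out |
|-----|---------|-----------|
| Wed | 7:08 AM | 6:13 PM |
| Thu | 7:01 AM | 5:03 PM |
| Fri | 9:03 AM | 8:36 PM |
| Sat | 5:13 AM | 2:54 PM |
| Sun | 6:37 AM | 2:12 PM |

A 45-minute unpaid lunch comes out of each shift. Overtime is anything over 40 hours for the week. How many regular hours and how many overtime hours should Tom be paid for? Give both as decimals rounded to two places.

Wed: 7:08 AM–6:13 PM = 11 h 5 min; less 45 min break → 10 h 20 min
Thu: 7:01 AM–5:03 PM = 10 h 2 min; less 45 min break → 9 h 17 min
Fri: 9:03 AM–8:36 PM = 11 h 33 min; less 45 min break → 10 h 48 min
Sat: 5:13 AM–2:54 PM = 9 h 41 min; less 45 min break → 8 h 56 min
Sun: 6:37 AM–2:12 PM = 7 h 35 min; less 45 min break → 6 h 50 min
Total worked: 46 h 11 min = 46.18 h.
Threshold 40 h → overtime 6 h 11 min, regular 40 h 0 min.

Regular 40.00 hours, overtime 6.18 hours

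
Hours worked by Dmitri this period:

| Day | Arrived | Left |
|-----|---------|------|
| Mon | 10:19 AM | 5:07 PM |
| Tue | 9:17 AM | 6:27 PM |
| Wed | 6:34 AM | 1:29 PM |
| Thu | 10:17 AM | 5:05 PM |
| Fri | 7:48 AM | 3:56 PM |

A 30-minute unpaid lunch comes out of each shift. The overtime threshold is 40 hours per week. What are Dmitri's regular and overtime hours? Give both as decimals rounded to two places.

Regular 35.32 hours, overtime 0.00 hours

Mon: 10:19 AM–5:07 PM = 6 h 48 min; less 30 min break → 6 h 18 min
Tue: 9:17 AM–6:27 PM = 9 h 10 min; less 30 min break → 8 h 40 min
Wed: 6:34 AM–1:29 PM = 6 h 55 min; less 30 min break → 6 h 25 min
Thu: 10:17 AM–5:05 PM = 6 h 48 min; less 30 min break → 6 h 18 min
Fri: 7:48 AM–3:56 PM = 8 h 8 min; less 30 min break → 7 h 38 min
Total worked: 35 h 19 min = 35.32 h.
Threshold 40 h → overtime 0 h 0 min, regular 35 h 19 min.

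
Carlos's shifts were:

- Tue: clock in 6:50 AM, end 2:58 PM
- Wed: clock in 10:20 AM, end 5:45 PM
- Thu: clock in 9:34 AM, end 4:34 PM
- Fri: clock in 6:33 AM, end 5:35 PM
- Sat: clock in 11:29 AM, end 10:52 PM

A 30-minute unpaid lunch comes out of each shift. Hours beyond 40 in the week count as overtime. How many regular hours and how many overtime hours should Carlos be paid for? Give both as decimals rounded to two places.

Tue: 6:50 AM–2:58 PM = 8 h 8 min; less 30 min break → 7 h 38 min
Wed: 10:20 AM–5:45 PM = 7 h 25 min; less 30 min break → 6 h 55 min
Thu: 9:34 AM–4:34 PM = 7 h 0 min; less 30 min break → 6 h 30 min
Fri: 6:33 AM–5:35 PM = 11 h 2 min; less 30 min break → 10 h 32 min
Sat: 11:29 AM–10:52 PM = 11 h 23 min; less 30 min break → 10 h 53 min
Total worked: 42 h 28 min = 42.47 h.
Threshold 40 h → overtime 2 h 28 min, regular 40 h 0 min.

Regular 40.00 hours, overtime 2.47 hours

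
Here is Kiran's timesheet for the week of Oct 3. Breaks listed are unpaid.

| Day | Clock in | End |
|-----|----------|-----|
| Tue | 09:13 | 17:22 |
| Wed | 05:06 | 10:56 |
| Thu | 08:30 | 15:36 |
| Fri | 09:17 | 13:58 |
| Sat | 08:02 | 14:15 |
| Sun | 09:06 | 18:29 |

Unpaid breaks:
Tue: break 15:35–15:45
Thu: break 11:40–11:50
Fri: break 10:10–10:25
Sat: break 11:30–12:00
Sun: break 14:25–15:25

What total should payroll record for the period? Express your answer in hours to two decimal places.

39.28 hours

Tue: 09:13–17:22 = 8 h 9 min; less 10 min break → 7 h 59 min
Wed: 05:06–10:56 = 5 h 50 min
Thu: 08:30–15:36 = 7 h 6 min; less 10 min break → 6 h 56 min
Fri: 09:17–13:58 = 4 h 41 min; less 15 min break → 4 h 26 min
Sat: 08:02–14:15 = 6 h 13 min; less 30 min break → 5 h 43 min
Sun: 09:06–18:29 = 9 h 23 min; less 60 min break → 8 h 23 min
Total: 7 h 59 min + 5 h 50 min + 6 h 56 min + 4 h 26 min + 5 h 43 min + 8 h 23 min = 39 h 17 min.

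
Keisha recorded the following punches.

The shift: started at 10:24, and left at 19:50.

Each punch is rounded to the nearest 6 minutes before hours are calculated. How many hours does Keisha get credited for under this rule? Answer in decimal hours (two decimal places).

9.40 hours

The shift: in 10:24→10:24, out 19:50→19:48; 9 h 24 min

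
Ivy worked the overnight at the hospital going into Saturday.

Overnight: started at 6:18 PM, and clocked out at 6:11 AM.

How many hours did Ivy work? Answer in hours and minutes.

11 h 53 min

Overnight: 6:18 PM → midnight = 5 h 42 min; midnight → 6:11 AM = 6 h 11 min; span 11 h 53 min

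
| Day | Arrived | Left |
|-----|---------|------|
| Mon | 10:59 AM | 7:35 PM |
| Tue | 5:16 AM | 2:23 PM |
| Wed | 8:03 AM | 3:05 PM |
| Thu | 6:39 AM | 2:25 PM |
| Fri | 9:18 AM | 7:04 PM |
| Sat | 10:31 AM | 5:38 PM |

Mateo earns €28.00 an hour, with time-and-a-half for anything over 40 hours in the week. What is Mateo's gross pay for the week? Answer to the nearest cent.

Mon: 10:59 AM–7:35 PM = 8 h 36 min
Tue: 5:16 AM–2:23 PM = 9 h 7 min
Wed: 8:03 AM–3:05 PM = 7 h 2 min
Thu: 6:39 AM–2:25 PM = 7 h 46 min
Fri: 9:18 AM–7:04 PM = 9 h 46 min
Sat: 10:31 AM–5:38 PM = 7 h 7 min
Total worked: 49 h 24 min = 2964 min.
Regular 40 h 0 min = 2400 min at €28.00/h; overtime 9 h 24 min = 564 min at €42.00/h.
Pay = (2400 × €28.00 + 564 × €42.00) ÷ 60 = €1514.80.

€1514.80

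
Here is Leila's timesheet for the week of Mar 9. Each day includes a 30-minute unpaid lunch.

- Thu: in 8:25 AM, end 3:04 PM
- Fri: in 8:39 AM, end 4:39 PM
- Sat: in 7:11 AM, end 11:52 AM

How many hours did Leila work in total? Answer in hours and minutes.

17 h 50 min

Thu: 8:25 AM–3:04 PM = 6 h 39 min; less 30 min break → 6 h 9 min
Fri: 8:39 AM–4:39 PM = 8 h 0 min; less 30 min break → 7 h 30 min
Sat: 7:11 AM–11:52 AM = 4 h 41 min; less 30 min break → 4 h 11 min
Total: 6 h 9 min + 7 h 30 min + 4 h 11 min = 17 h 50 min.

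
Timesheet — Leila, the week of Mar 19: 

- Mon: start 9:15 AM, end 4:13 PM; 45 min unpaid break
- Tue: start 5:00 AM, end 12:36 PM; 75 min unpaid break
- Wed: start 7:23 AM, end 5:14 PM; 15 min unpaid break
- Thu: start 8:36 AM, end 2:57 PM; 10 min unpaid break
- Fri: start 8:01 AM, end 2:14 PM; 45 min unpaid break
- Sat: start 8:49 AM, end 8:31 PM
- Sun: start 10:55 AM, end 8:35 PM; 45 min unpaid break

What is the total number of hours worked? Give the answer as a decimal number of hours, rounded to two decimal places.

Mon: 9:15 AM–4:13 PM = 6 h 58 min; less 45 min break → 6 h 13 min
Tue: 5:00 AM–12:36 PM = 7 h 36 min; less 75 min break → 6 h 21 min
Wed: 7:23 AM–5:14 PM = 9 h 51 min; less 15 min break → 9 h 36 min
Thu: 8:36 AM–2:57 PM = 6 h 21 min; less 10 min break → 6 h 11 min
Fri: 8:01 AM–2:14 PM = 6 h 13 min; less 45 min break → 5 h 28 min
Sat: 8:49 AM–8:31 PM = 11 h 42 min
Sun: 10:55 AM–8:35 PM = 9 h 40 min; less 45 min break → 8 h 55 min
Total: 6 h 13 min + 6 h 21 min + 9 h 36 min + 6 h 11 min + 5 h 28 min + 11 h 42 min + 8 h 55 min = 54 h 26 min.

54.43 hours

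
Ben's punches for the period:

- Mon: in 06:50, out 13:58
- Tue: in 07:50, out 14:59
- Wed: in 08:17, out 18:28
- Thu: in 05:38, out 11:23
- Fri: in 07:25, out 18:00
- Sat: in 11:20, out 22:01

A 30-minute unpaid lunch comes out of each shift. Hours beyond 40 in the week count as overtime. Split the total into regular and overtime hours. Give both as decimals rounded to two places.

Mon: 06:50–13:58 = 7 h 8 min; less 30 min break → 6 h 38 min
Tue: 07:50–14:59 = 7 h 9 min; less 30 min break → 6 h 39 min
Wed: 08:17–18:28 = 10 h 11 min; less 30 min break → 9 h 41 min
Thu: 05:38–11:23 = 5 h 45 min; less 30 min break → 5 h 15 min
Fri: 07:25–18:00 = 10 h 35 min; less 30 min break → 10 h 5 min
Sat: 11:20–22:01 = 10 h 41 min; less 30 min break → 10 h 11 min
Total worked: 48 h 29 min = 48.48 h.
Threshold 40 h → overtime 8 h 29 min, regular 40 h 0 min.

Regular 40.00 hours, overtime 8.48 hours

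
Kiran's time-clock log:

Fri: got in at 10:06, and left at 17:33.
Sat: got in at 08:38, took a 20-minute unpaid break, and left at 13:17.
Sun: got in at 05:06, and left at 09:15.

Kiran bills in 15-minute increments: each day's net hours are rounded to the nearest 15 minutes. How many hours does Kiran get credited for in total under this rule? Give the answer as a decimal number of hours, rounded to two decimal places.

16.00 hours

Fri: 10:06–17:33 = 7 h 27 min → rounds to 7 h 30 min
Sat: 08:38–13:17 = 4 h 39 min − 20 min = 4 h 19 min → rounds to 4 h 15 min
Sun: 05:06–09:15 = 4 h 9 min → rounds to 4 h 15 min
Total credited: 16 h 0 min.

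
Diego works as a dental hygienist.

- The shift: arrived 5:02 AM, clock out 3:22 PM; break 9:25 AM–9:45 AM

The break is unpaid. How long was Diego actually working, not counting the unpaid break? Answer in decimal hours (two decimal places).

The shift: 5:02 AM–3:22 PM = 10 h 20 min; less 20 min break → 10 h 0 min

10.00 hours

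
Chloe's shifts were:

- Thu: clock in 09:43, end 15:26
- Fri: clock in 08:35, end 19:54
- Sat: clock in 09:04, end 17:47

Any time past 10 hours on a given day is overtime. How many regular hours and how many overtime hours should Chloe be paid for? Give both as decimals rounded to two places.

Regular 24.43 hours, overtime 1.32 hours

Thu: 09:43–15:26 = 5 h 43 min
Fri: 08:35–19:54 = 11 h 19 min
Sat: 09:04–17:47 = 8 h 43 min
Thu reg 5 h 43 min / OT 0 h 0 min; Fri reg 10 h 0 min / OT 1 h 19 min; Sat reg 8 h 43 min / OT 0 h 0 min.
Totals: regular 24 h 26 min, overtime 1 h 19 min.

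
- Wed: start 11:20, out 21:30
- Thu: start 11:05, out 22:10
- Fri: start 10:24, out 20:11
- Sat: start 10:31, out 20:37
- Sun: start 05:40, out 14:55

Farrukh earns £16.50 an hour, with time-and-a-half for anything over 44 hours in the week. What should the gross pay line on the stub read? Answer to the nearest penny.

£883.99

Wed: 11:20–21:30 = 10 h 10 min
Thu: 11:05–22:10 = 11 h 5 min
Fri: 10:24–20:11 = 9 h 47 min
Sat: 10:31–20:37 = 10 h 6 min
Sun: 05:40–14:55 = 9 h 15 min
Total worked: 50 h 23 min = 3023 min.
Regular 44 h 0 min = 2640 min at £16.50/h; overtime 6 h 23 min = 383 min at £24.75/h.
Pay = (2640 × £16.50 + 383 × £24.75) ÷ 60 = £883.99.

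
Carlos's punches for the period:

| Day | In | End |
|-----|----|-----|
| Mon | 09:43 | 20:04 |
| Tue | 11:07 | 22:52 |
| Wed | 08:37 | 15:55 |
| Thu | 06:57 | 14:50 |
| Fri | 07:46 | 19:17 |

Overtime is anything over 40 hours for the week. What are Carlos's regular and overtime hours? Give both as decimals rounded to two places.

Regular 40.00 hours, overtime 8.80 hours

Mon: 09:43–20:04 = 10 h 21 min
Tue: 11:07–22:52 = 11 h 45 min
Wed: 08:37–15:55 = 7 h 18 min
Thu: 06:57–14:50 = 7 h 53 min
Fri: 07:46–19:17 = 11 h 31 min
Total worked: 48 h 48 min = 48.80 h.
Threshold 40 h → overtime 8 h 48 min, regular 40 h 0 min.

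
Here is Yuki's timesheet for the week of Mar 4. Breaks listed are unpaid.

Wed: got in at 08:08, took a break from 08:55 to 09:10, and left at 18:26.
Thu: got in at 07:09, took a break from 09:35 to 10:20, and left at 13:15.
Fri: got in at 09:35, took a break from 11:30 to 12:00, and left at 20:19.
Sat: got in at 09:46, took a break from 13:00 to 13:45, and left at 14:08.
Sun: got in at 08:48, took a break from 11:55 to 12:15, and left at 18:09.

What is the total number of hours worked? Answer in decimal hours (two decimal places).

38.27 hours

Wed: 08:08–18:26 = 10 h 18 min; less 15 min break → 10 h 3 min
Thu: 07:09–13:15 = 6 h 6 min; less 45 min break → 5 h 21 min
Fri: 09:35–20:19 = 10 h 44 min; less 30 min break → 10 h 14 min
Sat: 09:46–14:08 = 4 h 22 min; less 45 min break → 3 h 37 min
Sun: 08:48–18:09 = 9 h 21 min; less 20 min break → 9 h 1 min
Total: 10 h 3 min + 5 h 21 min + 10 h 14 min + 3 h 37 min + 9 h 1 min = 38 h 16 min.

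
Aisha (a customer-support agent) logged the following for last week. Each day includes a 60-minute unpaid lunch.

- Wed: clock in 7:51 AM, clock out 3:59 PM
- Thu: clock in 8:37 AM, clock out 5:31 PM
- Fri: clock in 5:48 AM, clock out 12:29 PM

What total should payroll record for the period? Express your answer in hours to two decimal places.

Wed: 7:51 AM–3:59 PM = 8 h 8 min; less 60 min break → 7 h 8 min
Thu: 8:37 AM–5:31 PM = 8 h 54 min; less 60 min break → 7 h 54 min
Fri: 5:48 AM–12:29 PM = 6 h 41 min; less 60 min break → 5 h 41 min
Total: 7 h 8 min + 7 h 54 min + 5 h 41 min = 20 h 43 min.

20.72 hours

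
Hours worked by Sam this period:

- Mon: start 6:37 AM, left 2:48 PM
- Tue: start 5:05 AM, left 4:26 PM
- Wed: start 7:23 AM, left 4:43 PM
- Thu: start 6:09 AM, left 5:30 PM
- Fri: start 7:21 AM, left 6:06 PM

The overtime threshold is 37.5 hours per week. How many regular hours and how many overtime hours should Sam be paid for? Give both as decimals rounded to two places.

Regular 37.50 hours, overtime 13.47 hours

Mon: 6:37 AM–2:48 PM = 8 h 11 min
Tue: 5:05 AM–4:26 PM = 11 h 21 min
Wed: 7:23 AM–4:43 PM = 9 h 20 min
Thu: 6:09 AM–5:30 PM = 11 h 21 min
Fri: 7:21 AM–6:06 PM = 10 h 45 min
Total worked: 50 h 58 min = 50.97 h.
Threshold 37.5 h → overtime 13 h 28 min, regular 37 h 30 min.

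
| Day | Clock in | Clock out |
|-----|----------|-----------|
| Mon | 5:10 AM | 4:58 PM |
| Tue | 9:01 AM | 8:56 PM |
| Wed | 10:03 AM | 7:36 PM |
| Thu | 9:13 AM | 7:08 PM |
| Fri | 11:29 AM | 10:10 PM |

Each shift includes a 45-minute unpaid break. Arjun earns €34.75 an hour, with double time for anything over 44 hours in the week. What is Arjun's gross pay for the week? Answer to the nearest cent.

€1954.11

Mon: 5:10 AM–4:58 PM = 11 h 48 min; less 45 min break → 11 h 3 min
Tue: 9:01 AM–8:56 PM = 11 h 55 min; less 45 min break → 11 h 10 min
Wed: 10:03 AM–7:36 PM = 9 h 33 min; less 45 min break → 8 h 48 min
Thu: 9:13 AM–7:08 PM = 9 h 55 min; less 45 min break → 9 h 10 min
Fri: 11:29 AM–10:10 PM = 10 h 41 min; less 45 min break → 9 h 56 min
Total worked: 50 h 7 min = 3007 min.
Regular 44 h 0 min = 2640 min at €34.75/h; overtime 6 h 7 min = 367 min at €69.50/h.
Pay = (2640 × €34.75 + 367 × €69.50) ÷ 60 = €1954.11.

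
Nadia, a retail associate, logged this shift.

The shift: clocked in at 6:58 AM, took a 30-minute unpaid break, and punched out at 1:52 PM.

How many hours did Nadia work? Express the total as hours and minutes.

The shift: 6:58 AM–1:52 PM = 6 h 54 min; less 30 min break → 6 h 24 min

6 h 24 min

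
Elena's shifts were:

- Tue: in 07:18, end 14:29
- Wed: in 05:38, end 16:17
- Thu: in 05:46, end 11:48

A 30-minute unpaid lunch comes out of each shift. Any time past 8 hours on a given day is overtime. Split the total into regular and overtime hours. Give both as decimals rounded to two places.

Regular 20.22 hours, overtime 2.15 hours

Tue: 07:18–14:29 = 7 h 11 min; less 30 min break → 6 h 41 min
Wed: 05:38–16:17 = 10 h 39 min; less 30 min break → 10 h 9 min
Thu: 05:46–11:48 = 6 h 2 min; less 30 min break → 5 h 32 min
Tue reg 6 h 41 min / OT 0 h 0 min; Wed reg 8 h 0 min / OT 2 h 9 min; Thu reg 5 h 32 min / OT 0 h 0 min.
Totals: regular 20 h 13 min, overtime 2 h 9 min.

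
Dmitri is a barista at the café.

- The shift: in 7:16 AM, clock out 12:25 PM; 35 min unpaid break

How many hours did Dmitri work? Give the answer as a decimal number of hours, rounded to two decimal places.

4.57 hours

The shift: 7:16 AM–12:25 PM = 5 h 9 min; less 35 min break → 4 h 34 min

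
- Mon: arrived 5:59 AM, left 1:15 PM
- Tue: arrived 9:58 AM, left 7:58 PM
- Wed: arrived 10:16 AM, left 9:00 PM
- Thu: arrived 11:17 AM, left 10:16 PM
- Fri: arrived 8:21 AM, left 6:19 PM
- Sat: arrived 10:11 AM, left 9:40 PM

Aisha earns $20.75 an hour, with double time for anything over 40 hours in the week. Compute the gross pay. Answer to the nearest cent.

$1677.98

Mon: 5:59 AM–1:15 PM = 7 h 16 min
Tue: 9:58 AM–7:58 PM = 10 h 0 min
Wed: 10:16 AM–9:00 PM = 10 h 44 min
Thu: 11:17 AM–10:16 PM = 10 h 59 min
Fri: 8:21 AM–6:19 PM = 9 h 58 min
Sat: 10:11 AM–9:40 PM = 11 h 29 min
Total worked: 60 h 26 min = 3626 min.
Regular 40 h 0 min = 2400 min at $20.75/h; overtime 20 h 26 min = 1226 min at $41.50/h.
Pay = (2400 × $20.75 + 1226 × $41.50) ÷ 60 = $1677.98.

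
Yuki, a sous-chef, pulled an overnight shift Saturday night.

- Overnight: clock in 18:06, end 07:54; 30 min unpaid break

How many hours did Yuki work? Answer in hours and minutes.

13 h 18 min

Overnight: 18:06 → midnight = 5 h 54 min; midnight → 07:54 = 7 h 54 min; span 13 h 48 min; less 30 min break → 13 h 18 min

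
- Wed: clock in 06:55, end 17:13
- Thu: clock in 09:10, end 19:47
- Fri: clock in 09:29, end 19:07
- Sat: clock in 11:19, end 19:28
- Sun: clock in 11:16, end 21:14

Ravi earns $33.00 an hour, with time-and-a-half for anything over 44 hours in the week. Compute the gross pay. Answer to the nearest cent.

Wed: 06:55–17:13 = 10 h 18 min
Thu: 09:10–19:47 = 10 h 37 min
Fri: 09:29–19:07 = 9 h 38 min
Sat: 11:19–19:28 = 8 h 9 min
Sun: 11:16–21:14 = 9 h 58 min
Total worked: 48 h 40 min = 2920 min.
Regular 44 h 0 min = 2640 min at $33.00/h; overtime 4 h 40 min = 280 min at $49.50/h.
Pay = (2640 × $33.00 + 280 × $49.50) ÷ 60 = $1683.00.

$1683.00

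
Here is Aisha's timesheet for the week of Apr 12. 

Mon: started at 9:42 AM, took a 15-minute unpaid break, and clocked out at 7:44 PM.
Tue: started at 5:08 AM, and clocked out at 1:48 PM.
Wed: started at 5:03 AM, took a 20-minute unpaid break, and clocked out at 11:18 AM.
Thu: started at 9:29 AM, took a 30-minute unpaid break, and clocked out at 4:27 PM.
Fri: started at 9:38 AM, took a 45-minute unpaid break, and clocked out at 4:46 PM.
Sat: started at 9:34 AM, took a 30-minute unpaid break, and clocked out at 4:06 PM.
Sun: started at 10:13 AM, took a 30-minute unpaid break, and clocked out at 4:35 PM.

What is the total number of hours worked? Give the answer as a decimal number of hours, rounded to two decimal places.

49.12 hours

Mon: 9:42 AM–7:44 PM = 10 h 2 min; less 15 min break → 9 h 47 min
Tue: 5:08 AM–1:48 PM = 8 h 40 min
Wed: 5:03 AM–11:18 AM = 6 h 15 min; less 20 min break → 5 h 55 min
Thu: 9:29 AM–4:27 PM = 6 h 58 min; less 30 min break → 6 h 28 min
Fri: 9:38 AM–4:46 PM = 7 h 8 min; less 45 min break → 6 h 23 min
Sat: 9:34 AM–4:06 PM = 6 h 32 min; less 30 min break → 6 h 2 min
Sun: 10:13 AM–4:35 PM = 6 h 22 min; less 30 min break → 5 h 52 min
Total: 9 h 47 min + 8 h 40 min + 5 h 55 min + 6 h 28 min + 6 h 23 min + 6 h 2 min + 5 h 52 min = 49 h 7 min.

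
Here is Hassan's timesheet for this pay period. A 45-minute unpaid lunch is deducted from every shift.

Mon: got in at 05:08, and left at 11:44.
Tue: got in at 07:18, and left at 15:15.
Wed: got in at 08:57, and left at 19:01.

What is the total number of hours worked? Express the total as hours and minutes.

22 h 22 min

Mon: 05:08–11:44 = 6 h 36 min; less 45 min break → 5 h 51 min
Tue: 07:18–15:15 = 7 h 57 min; less 45 min break → 7 h 12 min
Wed: 08:57–19:01 = 10 h 4 min; less 45 min break → 9 h 19 min
Total: 5 h 51 min + 7 h 12 min + 9 h 19 min = 22 h 22 min.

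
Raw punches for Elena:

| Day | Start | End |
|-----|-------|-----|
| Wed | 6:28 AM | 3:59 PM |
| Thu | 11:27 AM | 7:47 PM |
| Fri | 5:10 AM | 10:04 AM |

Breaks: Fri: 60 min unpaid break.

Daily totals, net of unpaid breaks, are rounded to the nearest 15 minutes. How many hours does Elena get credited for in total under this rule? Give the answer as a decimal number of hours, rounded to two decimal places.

Wed: 6:28 AM–3:59 PM = 9 h 31 min → rounds to 9 h 30 min
Thu: 11:27 AM–7:47 PM = 8 h 20 min → rounds to 8 h 15 min
Fri: 5:10 AM–10:04 AM = 4 h 54 min − 60 min = 3 h 54 min → rounds to 4 h 0 min
Total credited: 21 h 45 min.

21.75 hours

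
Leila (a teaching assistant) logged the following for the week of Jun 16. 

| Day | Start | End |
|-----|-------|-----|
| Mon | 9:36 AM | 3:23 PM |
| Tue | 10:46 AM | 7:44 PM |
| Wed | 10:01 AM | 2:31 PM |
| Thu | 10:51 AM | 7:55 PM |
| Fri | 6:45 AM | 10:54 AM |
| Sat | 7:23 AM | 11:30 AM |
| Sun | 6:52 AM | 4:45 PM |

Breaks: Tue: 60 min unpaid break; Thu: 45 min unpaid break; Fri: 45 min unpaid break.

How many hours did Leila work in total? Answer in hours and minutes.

43 h 58 min

Mon: 9:36 AM–3:23 PM = 5 h 47 min
Tue: 10:46 AM–7:44 PM = 8 h 58 min; less 60 min break → 7 h 58 min
Wed: 10:01 AM–2:31 PM = 4 h 30 min
Thu: 10:51 AM–7:55 PM = 9 h 4 min; less 45 min break → 8 h 19 min
Fri: 6:45 AM–10:54 AM = 4 h 9 min; less 45 min break → 3 h 24 min
Sat: 7:23 AM–11:30 AM = 4 h 7 min
Sun: 6:52 AM–4:45 PM = 9 h 53 min
Total: 5 h 47 min + 7 h 58 min + 4 h 30 min + 8 h 19 min + 3 h 24 min + 4 h 7 min + 9 h 53 min = 43 h 58 min.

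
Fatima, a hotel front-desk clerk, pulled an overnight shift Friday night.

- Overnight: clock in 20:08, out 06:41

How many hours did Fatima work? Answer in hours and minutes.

Overnight: 20:08 → midnight = 3 h 52 min; midnight → 06:41 = 6 h 41 min; span 10 h 33 min

10 h 33 min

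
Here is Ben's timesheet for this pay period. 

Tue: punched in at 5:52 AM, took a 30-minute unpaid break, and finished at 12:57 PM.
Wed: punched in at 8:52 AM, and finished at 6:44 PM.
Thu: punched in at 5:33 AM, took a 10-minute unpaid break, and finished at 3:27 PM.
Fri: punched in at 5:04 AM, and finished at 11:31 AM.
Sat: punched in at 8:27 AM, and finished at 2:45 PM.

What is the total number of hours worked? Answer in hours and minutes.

38 h 56 min

Tue: 5:52 AM–12:57 PM = 7 h 5 min; less 30 min break → 6 h 35 min
Wed: 8:52 AM–6:44 PM = 9 h 52 min
Thu: 5:33 AM–3:27 PM = 9 h 54 min; less 10 min break → 9 h 44 min
Fri: 5:04 AM–11:31 AM = 6 h 27 min
Sat: 8:27 AM–2:45 PM = 6 h 18 min
Total: 6 h 35 min + 9 h 52 min + 9 h 44 min + 6 h 27 min + 6 h 18 min = 38 h 56 min.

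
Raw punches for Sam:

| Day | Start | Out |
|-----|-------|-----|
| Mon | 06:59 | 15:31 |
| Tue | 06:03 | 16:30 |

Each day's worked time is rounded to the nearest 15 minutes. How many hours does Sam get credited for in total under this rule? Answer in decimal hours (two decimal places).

19.00 hours

Mon: 06:59–15:31 = 8 h 32 min → rounds to 8 h 30 min
Tue: 06:03–16:30 = 10 h 27 min → rounds to 10 h 30 min
Total credited: 19 h 0 min.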